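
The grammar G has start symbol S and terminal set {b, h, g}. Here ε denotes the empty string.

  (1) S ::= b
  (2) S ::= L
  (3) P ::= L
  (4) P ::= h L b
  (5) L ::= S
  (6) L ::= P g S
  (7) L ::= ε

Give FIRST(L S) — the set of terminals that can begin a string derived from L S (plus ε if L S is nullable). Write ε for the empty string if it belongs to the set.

FIRST(S) = {ε, b, g, h}  (via L)
FIRST(P) = {ε, b, g, h}  (via L)
FIRST(L) = {ε, b, g, h}  (via S, P g S)
FIRST(L S): take FIRST of each symbol in turn, carrying on past any symbol whose FIRST contains ε; result {ε, b, g, h}.

{ε, b, g, h}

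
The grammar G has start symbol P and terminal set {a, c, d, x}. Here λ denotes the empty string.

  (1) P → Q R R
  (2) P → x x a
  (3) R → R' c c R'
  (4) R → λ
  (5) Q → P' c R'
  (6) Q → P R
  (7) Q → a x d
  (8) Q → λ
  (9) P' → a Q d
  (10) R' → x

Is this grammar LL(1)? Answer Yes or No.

No

FIRST(P) = {λ, a, x}
FIRST(R) = {λ, x}
FIRST(Q) = {λ, a, x}
FIRST(P') = {a}
FIRST(R') = {x}
FOLLOW(P) = {$, d, x}
FOLLOW(R) = {$, d, x}
FOLLOW(Q) = {$, d, x}
FOLLOW(P') = {c}
FOLLOW(R') = {$, c, d, x}
Cell M[P, x] receives both P → Q R R and P → x x a — the grammar is not LL(1).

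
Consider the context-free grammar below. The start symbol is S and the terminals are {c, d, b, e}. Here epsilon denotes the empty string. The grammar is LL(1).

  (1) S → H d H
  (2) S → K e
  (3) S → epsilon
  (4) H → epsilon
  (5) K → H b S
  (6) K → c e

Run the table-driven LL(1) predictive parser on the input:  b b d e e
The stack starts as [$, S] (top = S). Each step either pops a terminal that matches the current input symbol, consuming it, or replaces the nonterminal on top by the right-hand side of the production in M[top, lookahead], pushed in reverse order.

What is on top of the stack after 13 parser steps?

      Stack        Input        Action
   1  $ S          b b d e e $  expand S → K e
   2  $ e K        b b d e e $  expand K → H b S
   3  $ e S b H    b b d e e $  expand H → epsilon
   4  $ e S b      b b d e e $  match b
   5  $ e S        b d e e $    expand S → K e
   6  $ e e K      b d e e $    expand K → H b S
   7  $ e e S b H  b d e e $    expand H → epsilon
   8  $ e e S b    b d e e $    match b
   9  $ e e S      d e e $      expand S → H d H
  10  $ e e H d H  d e e $      expand H → epsilon
  11  $ e e H d    d e e $      match d
  12  $ e e H      e e $        expand H → epsilon
  13  $ e e        e e $        match e
Stack after step 13: $ e (top = e).

e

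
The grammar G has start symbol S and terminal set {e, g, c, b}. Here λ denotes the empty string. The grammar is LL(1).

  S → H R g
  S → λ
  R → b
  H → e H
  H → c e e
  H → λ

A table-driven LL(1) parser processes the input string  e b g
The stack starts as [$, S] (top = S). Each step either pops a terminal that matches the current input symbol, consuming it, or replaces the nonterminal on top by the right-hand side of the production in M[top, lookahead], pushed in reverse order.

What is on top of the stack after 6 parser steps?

g

step 1: stack=$ S  input=e b g $  — expand S → H R g
step 2: stack=$ g R H  input=e b g $  — expand H → e H
step 3: stack=$ g R H e  input=e b g $  — match e
step 4: stack=$ g R H  input=b g $  — expand H → λ
step 5: stack=$ g R  input=b g $  — expand R → b
step 6: stack=$ g b  input=b g $  — match b
Stack after step 6: $ g (top = g).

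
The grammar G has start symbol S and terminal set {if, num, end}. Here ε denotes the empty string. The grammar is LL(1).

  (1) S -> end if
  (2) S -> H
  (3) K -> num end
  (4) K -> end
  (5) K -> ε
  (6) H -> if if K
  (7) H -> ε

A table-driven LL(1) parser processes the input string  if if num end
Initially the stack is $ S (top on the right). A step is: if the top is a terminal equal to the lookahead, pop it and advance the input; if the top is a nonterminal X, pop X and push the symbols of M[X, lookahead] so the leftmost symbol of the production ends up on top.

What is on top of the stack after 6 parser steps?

     Stack      Input            Action
  1  $ S        if if num end $  expand S -> H
  2  $ H        if if num end $  expand H -> if if K
  3  $ K if if  if if num end $  match if
  4  $ K if     if num end $     match if
  5  $ K        num end $        expand K -> num end
  6  $ end num  num end $        match num
Stack after step 6: $ end (top = end).

end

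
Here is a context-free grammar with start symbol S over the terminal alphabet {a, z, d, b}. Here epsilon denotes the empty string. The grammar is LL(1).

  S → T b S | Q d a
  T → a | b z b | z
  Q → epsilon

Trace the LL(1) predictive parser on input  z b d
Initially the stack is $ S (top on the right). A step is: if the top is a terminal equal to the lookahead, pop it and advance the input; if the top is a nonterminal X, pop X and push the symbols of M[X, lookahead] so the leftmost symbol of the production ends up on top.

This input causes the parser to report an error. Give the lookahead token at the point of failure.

     Stack    Input    Action
  1  $ S      z b d $  expand S → T b S
  2  $ S b T  z b d $  expand T → z
  3  $ S b z  z b d $  match z
  4  $ S b    b d $    match b
  5  $ S      d $      expand S → Q d a
  6  $ a d Q  d $      expand Q → epsilon
  7  $ a d    d $      match d
  8  $ a      $        error: top is terminal a but lookahead is $

$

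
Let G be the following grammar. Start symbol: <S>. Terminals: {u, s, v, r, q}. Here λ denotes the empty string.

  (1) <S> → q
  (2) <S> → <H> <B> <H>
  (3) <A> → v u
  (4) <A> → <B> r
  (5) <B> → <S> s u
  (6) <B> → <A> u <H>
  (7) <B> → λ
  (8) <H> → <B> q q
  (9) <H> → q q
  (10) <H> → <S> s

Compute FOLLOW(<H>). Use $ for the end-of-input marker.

FIRST(<S>) = {q, r, v}  (via <H> <B> <H>)
FIRST(<A>) = {q, r, v}  (via <B> r)
FIRST(<B>) = {λ, q, r, v}  (via <S> s u, <A> u <H>)
FIRST(<H>) = {q, r, v}  (via <B> q q, <S> s)
FOLLOW(<S>) includes $ since <S> is the start symbol.
FOLLOW(<S>): in <B>→<S> s u, <S> is followed by s u with FIRST {s}; in <H>→<S> s, <S> is followed by s with FIRST {s}. Thus FOLLOW(<S>) = {$, s}.
FOLLOW(<A>): in <B>→<A> u <H>, <A> is followed by u <H> with FIRST {u}. Thus FOLLOW(<A>) = {u}.
FOLLOW(<B>): in <S>→<H> <B> <H>, <B> is followed by <H> with FIRST {q, r, v}; in <A>→<B> r, <B> is followed by r with FIRST {r}; in <H>→<B> q q, <B> is followed by q q with FIRST {q}. Thus FOLLOW(<B>) = {q, r, v}.
FOLLOW(<H>): in <S>→<H> <B> <H> (occurrence 1), <H> is followed by <B> <H> with FIRST {q, r, v}; in <S>→<H> <B> <H> (occurrence 2), the suffix after <H> is empty, so FOLLOW(<H>) ⊇ FOLLOW(<S>) = {$, s}; in <B>→<A> u <H>, the suffix after <H> is empty, so FOLLOW(<H>) ⊇ FOLLOW(<B>) = {q, r, v}. Thus FOLLOW(<H>) = {$, q, r, s, v}.

{$, q, r, s, v}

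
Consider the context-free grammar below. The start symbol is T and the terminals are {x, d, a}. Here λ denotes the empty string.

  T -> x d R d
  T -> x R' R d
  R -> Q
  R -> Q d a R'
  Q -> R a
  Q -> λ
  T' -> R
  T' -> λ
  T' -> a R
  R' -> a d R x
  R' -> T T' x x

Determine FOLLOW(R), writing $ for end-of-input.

{a, d, x}

FIRST(T): from T->x d R d we get {x}; from T->x R' R d we get {x}. So FIRST(T) = {x}.
FIRST(R'): from R'->a d R x we get {a}; from R'->T T' x x we get {x}. So FIRST(R') = {a, x}.
FIRST(R): from R->Q we get {λ, a, d}; from R->Q d a R' we get {a, d}. So FIRST(R) = {λ, a, d}.
FIRST(Q): from Q->R a we get {a, d}; from Q->λ we get {λ}. So FIRST(Q) = {λ, a, d}.
FIRST(T'): from T'->R we get {λ, a, d}; from T'->λ we get {λ}; from T'->a R we get {a}. So FIRST(T') = {λ, a, d}.
FOLLOW(T) includes $ since T is the start symbol.
FOLLOW(T): in R'->T T' x x, T is followed by T' x x with FIRST {a, d, x}. Thus FOLLOW(T) = {$, a, d, x}.
FOLLOW(T'): in R'->T T' x x, T' is followed by x x with FIRST {x}. Thus FOLLOW(T') = {x}.
FOLLOW(R): in T->x d R d, R is followed by d with FIRST {d}; in T->x R' R d, R is followed by d with FIRST {d}; in Q->R a, R is followed by a with FIRST {a}; in T'->R, the suffix after R is empty, so FOLLOW(R) ⊇ FOLLOW(T') = {x}; in T'->a R, the suffix after R is empty, so FOLLOW(R) ⊇ FOLLOW(T') = {x}; in R'->a d R x, R is followed by x with FIRST {x}. Thus FOLLOW(R) = {a, d, x}.
FOLLOW(Q): in R->Q, the suffix after Q is empty, so FOLLOW(Q) ⊇ FOLLOW(R) = {a, d, x}; in R->Q d a R', Q is followed by d a R' with FIRST {d}. Thus FOLLOW(Q) = {a, d, x}.
FOLLOW(R'): in T->x R' R d, R' is followed by R d with FIRST {a, d}; in R->Q d a R', the suffix after R' is empty, so FOLLOW(R') ⊇ FOLLOW(R) = {a, d, x}. Thus FOLLOW(R') = {a, d, x}.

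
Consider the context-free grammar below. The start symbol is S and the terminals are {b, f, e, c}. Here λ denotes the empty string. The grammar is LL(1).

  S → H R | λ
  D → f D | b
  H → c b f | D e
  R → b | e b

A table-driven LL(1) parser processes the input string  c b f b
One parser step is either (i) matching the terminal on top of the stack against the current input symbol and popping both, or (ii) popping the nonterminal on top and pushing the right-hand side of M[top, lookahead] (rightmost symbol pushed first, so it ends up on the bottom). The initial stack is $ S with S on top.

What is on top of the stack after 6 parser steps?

b

step 1: stack=$ S  input=c b f b $  — expand S → H R
step 2: stack=$ R H  input=c b f b $  — expand H → c b f
step 3: stack=$ R f b c  input=c b f b $  — match c
step 4: stack=$ R f b  input=b f b $  — match b
step 5: stack=$ R f  input=f b $  — match f
step 6: stack=$ R  input=b $  — expand R → b
Stack after step 6: $ b (top = b).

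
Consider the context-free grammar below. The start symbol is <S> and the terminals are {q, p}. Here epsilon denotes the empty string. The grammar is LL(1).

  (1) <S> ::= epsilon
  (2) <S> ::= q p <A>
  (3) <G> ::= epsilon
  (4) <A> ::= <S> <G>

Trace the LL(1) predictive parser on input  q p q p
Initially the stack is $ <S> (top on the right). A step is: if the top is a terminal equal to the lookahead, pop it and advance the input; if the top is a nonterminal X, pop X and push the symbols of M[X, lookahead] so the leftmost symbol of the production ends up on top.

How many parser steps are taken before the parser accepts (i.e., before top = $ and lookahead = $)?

11

step 1: stack=$ <S>  input=q p q p $  — expand <S> ::= q p <A>
step 2: stack=$ <A> p q  input=q p q p $  — match q
step 3: stack=$ <A> p  input=p q p $  — match p
step 4: stack=$ <A>  input=q p $  — expand <A> ::= <S> <G>
step 5: stack=$ <G> <S>  input=q p $  — expand <S> ::= q p <A>
step 6: stack=$ <G> <A> p q  input=q p $  — match q
step 7: stack=$ <G> <A> p  input=p $  — match p
step 8: stack=$ <G> <A>  input=$  — expand <A> ::= <S> <G>
step 9: stack=$ <G> <G> <S>  input=$  — expand <S> ::= epsilon
step 10: stack=$ <G> <G>  input=$  — expand <G> ::= epsilon
step 11: stack=$ <G>  input=$  — expand <G> ::= epsilon
Accept reached after 11 steps.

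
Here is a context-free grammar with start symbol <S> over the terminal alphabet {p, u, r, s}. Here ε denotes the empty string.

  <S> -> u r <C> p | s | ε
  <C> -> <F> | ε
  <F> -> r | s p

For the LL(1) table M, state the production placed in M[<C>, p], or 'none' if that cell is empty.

FIRST(<S>): from <S>->u r <C> p we get {u}; from <S>->s we get {s}; from <S>->ε we get {ε}. So FIRST(<S>) = {ε, s, u}.
FIRST(<F>): from <F>->r we get {r}; from <F>->s p we get {s}. So FIRST(<F>) = {r, s}.
FIRST(<C>): from <C>-><F> we get {r, s}; from <C>->ε we get {ε}. So FIRST(<C>) = {ε, r, s}.
FOLLOW(<S>) includes $ since <S> is the start symbol.
FOLLOW(<C>): in <S>->u r <C> p, <C> is followed by p with FIRST {p}. Thus FOLLOW(<C>) = {p}.
For <C> -> <F>: FIRST(<F>) = {r, s}, so it goes in M[<C>, t] for t ∈ {r, s}.
For <C> -> ε: FIRST(ε) = {ε}, so it goes in M[<C>, t] for t ∈ {}; since ε ∈ FIRST, also for every t ∈ FOLLOW(<C>) = {p}.

<C> -> ε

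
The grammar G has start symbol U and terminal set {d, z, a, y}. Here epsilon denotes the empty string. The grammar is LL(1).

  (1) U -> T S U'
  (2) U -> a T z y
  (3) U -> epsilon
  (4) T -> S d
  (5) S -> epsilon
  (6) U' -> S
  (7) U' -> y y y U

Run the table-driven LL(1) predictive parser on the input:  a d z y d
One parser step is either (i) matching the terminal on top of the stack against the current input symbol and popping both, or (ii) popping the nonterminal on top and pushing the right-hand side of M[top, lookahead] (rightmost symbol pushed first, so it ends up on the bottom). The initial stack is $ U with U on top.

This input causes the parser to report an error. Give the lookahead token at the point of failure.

step 1: stack=$ U  input=a d z y d $  — expand U -> a T z y
step 2: stack=$ y z T a  input=a d z y d $  — match a
step 3: stack=$ y z T  input=d z y d $  — expand T -> S d
step 4: stack=$ y z d S  input=d z y d $  — expand S -> epsilon
step 5: stack=$ y z d  input=d z y d $  — match d
step 6: stack=$ y z  input=z y d $  — match z
step 7: stack=$ y  input=y d $  — match y
step 8: stack=$  input=d $  — error: stack empty but input remains

d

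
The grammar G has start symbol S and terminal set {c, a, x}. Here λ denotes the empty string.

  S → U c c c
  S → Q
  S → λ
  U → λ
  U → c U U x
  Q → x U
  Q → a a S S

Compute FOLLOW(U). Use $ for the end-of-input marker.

FIRST(U) = {λ, c}
FIRST(Q) = {a, x}
FIRST(S) = {λ, a, c, x}  (via U c c c, Q)
FOLLOW(S) includes $ since S is the start symbol.
FOLLOW(S): in Q→a a S S (occurrence 1), S is followed by S with FIRST {λ, a, c, x}; in Q→a a S S (occurrence 1), the suffix after S is nullable, so FOLLOW(S) ⊇ FOLLOW(Q) = {$, a, c, x}; in Q→a a S S (occurrence 2), the suffix after S is empty, so FOLLOW(S) ⊇ FOLLOW(Q) = {$, a, c, x}. Thus FOLLOW(S) = {$, a, c, x}.
FOLLOW(Q): in S→Q, the suffix after Q is empty, so FOLLOW(Q) ⊇ FOLLOW(S) = {$, a, c, x}. Thus FOLLOW(Q) = {$, a, c, x}.
FOLLOW(U): in S→U c c c, U is followed by c c c with FIRST {c}; in U→c U U x (occurrence 1), U is followed by U x with FIRST {c, x}; in U→c U U x (occurrence 2), U is followed by x with FIRST {x}; in Q→x U, the suffix after U is empty, so FOLLOW(U) ⊇ FOLLOW(Q) = {$, a, c, x}. Thus FOLLOW(U) = {$, a, c, x}.

{$, a, c, x}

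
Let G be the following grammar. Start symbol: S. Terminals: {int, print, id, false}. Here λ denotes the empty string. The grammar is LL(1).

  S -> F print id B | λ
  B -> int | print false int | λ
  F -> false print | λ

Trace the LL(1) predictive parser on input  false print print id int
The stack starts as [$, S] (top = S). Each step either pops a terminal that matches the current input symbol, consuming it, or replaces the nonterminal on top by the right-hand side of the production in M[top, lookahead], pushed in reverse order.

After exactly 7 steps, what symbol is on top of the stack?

int

step 1: stack=$ S  input=false print print id int $  — expand S -> F print id B
step 2: stack=$ B id print F  input=false print print id int $  — expand F -> false print
step 3: stack=$ B id print print false  input=false print print id int $  — match false
step 4: stack=$ B id print print  input=print print id int $  — match print
step 5: stack=$ B id print  input=print id int $  — match print
step 6: stack=$ B id  input=id int $  — match id
step 7: stack=$ B  input=int $  — expand B -> int
Stack after step 7: $ int (top = int).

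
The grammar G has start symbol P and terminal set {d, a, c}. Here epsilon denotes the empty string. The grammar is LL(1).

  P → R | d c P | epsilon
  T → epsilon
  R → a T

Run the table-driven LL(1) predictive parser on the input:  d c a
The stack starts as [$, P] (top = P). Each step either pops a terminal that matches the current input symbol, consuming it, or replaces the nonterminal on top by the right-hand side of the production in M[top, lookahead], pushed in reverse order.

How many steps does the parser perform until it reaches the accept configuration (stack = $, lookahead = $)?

7

step 1: stack=$ P  input=d c a $  — expand P → d c P
step 2: stack=$ P c d  input=d c a $  — match d
step 3: stack=$ P c  input=c a $  — match c
step 4: stack=$ P  input=a $  — expand P → R
step 5: stack=$ R  input=a $  — expand R → a T
step 6: stack=$ T a  input=a $  — match a
step 7: stack=$ T  input=$  — expand T → epsilon
Accept reached after 7 steps.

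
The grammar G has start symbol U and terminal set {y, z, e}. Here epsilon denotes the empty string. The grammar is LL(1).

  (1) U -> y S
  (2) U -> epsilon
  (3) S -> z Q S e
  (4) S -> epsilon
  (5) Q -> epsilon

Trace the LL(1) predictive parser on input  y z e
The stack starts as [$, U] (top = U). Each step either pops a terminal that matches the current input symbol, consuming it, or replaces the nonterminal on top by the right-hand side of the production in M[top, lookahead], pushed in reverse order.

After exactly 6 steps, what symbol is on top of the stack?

step 1: stack=$ U  input=y z e $  — expand U -> y S
step 2: stack=$ S y  input=y z e $  — match y
step 3: stack=$ S  input=z e $  — expand S -> z Q S e
step 4: stack=$ e S Q z  input=z e $  — match z
step 5: stack=$ e S Q  input=e $  — expand Q -> epsilon
step 6: stack=$ e S  input=e $  — expand S -> epsilon
Stack after step 6: $ e (top = e).

e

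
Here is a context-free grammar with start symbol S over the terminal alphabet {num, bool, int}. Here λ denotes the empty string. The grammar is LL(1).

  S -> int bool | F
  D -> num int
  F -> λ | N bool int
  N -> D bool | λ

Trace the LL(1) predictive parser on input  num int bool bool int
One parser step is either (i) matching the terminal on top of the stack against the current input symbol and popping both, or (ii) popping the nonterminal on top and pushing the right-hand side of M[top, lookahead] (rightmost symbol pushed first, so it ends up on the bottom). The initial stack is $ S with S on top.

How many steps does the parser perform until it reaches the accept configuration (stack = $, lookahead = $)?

9

step 1: stack=$ S  input=num int bool bool int $  — expand S -> F
step 2: stack=$ F  input=num int bool bool int $  — expand F -> N bool int
step 3: stack=$ int bool N  input=num int bool bool int $  — expand N -> D bool
step 4: stack=$ int bool bool D  input=num int bool bool int $  — expand D -> num int
step 5: stack=$ int bool bool int num  input=num int bool bool int $  — match num
step 6: stack=$ int bool bool int  input=int bool bool int $  — match int
step 7: stack=$ int bool bool  input=bool bool int $  — match bool
step 8: stack=$ int bool  input=bool int $  — match bool
step 9: stack=$ int  input=int $  — match int
Accept reached after 9 steps.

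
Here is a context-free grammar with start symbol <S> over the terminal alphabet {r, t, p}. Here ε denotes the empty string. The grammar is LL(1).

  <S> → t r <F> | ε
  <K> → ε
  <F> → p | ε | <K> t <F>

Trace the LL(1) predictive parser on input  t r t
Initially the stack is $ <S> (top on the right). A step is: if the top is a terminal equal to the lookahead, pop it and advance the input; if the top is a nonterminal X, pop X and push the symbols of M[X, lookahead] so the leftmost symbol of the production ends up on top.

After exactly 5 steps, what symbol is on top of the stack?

t

step 1: stack=$ <S>  input=t r t $  — expand <S> → t r <F>
step 2: stack=$ <F> r t  input=t r t $  — match t
step 3: stack=$ <F> r  input=r t $  — match r
step 4: stack=$ <F>  input=t $  — expand <F> → <K> t <F>
step 5: stack=$ <F> t <K>  input=t $  — expand <K> → ε
Stack after step 5: $ <F> t (top = t).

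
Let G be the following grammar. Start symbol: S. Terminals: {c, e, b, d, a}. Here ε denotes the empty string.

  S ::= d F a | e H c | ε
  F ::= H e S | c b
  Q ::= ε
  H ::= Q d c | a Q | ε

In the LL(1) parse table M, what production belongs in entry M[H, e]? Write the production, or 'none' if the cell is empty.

FIRST(S) = {ε, d, e}
FIRST(Q) = {ε}
FIRST(H) = {ε, a, d}  (via Q d c)
FIRST(F) = {a, c, d, e}  (via H e S)
FOLLOW(S) includes $ since S is the start symbol.
FOLLOW(H): in S::=e H c, H is followed by c with FIRST {c}; in F::=H e S, H is followed by e S with FIRST {e}. Thus FOLLOW(H) = {c, e}.
For H ::= Q d c: FIRST(Q d c) = {d}, so it goes in M[H, t] for t ∈ {d}.
For H ::= a Q: FIRST(a Q) = {a}, so it goes in M[H, t] for t ∈ {a}.
For H ::= ε: FIRST(ε) = {ε}, so it goes in M[H, t] for t ∈ {}; since ε ∈ FIRST, also for every t ∈ FOLLOW(H) = {c, e}.

H ::= ε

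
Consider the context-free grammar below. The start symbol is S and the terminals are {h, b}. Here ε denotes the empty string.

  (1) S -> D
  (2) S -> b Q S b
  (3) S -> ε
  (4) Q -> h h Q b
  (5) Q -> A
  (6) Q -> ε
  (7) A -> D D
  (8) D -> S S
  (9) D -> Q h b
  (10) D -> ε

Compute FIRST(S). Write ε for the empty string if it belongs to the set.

FIRST(S) = {ε, b, h}  (via D)
FIRST(Q) = {ε, b, h}  (via A)
FIRST(D) = {ε, b, h}  (via S S, Q h b)
FIRST(A) = {ε, b, h}  (via D D)

{ε, b, h}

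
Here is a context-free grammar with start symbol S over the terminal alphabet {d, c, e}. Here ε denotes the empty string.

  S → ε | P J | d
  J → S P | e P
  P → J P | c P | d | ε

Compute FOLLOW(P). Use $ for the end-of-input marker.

{$, c, d, e}

FIRST(S): from S→ε we get {ε}; from S→P J we get {ε, c, d, e}; from S→d we get {d}. So FIRST(S) = {ε, c, d, e}.
FIRST(J): from J→S P we get {ε, c, d, e}; from J→e P we get {e}. So FIRST(J) = {ε, c, d, e}.
FIRST(P): from P→J P we get {ε, c, d, e}; from P→c P we get {c}; from P→d we get {d}; from P→ε we get {ε}. So FIRST(P) = {ε, c, d, e}.
FOLLOW(S) includes $ since S is the start symbol.
FOLLOW(S): in J→S P, S is followed by P with FIRST {ε, c, d, e}; in J→S P, the suffix after S is nullable, so FOLLOW(S) ⊇ FOLLOW(J) = {$, c, d, e}. Thus FOLLOW(S) = {$, c, d, e}.
FOLLOW(J): in S→P J, the suffix after J is empty, so FOLLOW(J) ⊇ FOLLOW(S) = {$, c, d, e}; in P→J P, J is followed by P with FIRST {ε, c, d, e}; in P→J P, the suffix after J is nullable, so FOLLOW(J) ⊇ FOLLOW(P) = {$, c, d, e}. Thus FOLLOW(J) = {$, c, d, e}.
FOLLOW(P): in S→P J, P is followed by J with FIRST {ε, c, d, e}; in S→P J, the suffix after P is nullable, so FOLLOW(P) ⊇ FOLLOW(S) = {$, c, d, e}; in J→S P, the suffix after P is empty, so FOLLOW(P) ⊇ FOLLOW(J) = {$, c, d, e}; in J→e P, the suffix after P is empty, so FOLLOW(P) ⊇ FOLLOW(J) = {$, c, d, e}; in P→J P, the suffix after P is empty (adds nothing new); in P→c P, the suffix after P is empty (adds nothing new). Thus FOLLOW(P) = {$, c, d, e}.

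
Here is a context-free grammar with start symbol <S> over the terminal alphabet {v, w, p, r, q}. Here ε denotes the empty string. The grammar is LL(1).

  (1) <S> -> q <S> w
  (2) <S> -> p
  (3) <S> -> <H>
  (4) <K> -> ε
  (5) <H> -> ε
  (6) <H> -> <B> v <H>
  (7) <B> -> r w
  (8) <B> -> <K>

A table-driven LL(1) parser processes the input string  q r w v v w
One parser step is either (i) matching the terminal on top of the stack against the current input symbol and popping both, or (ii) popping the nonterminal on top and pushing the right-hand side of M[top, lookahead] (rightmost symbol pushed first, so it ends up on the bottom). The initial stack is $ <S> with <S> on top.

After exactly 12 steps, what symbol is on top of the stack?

step 1: stack=$ <S>  input=q r w v v w $  — expand <S> -> q <S> w
step 2: stack=$ w <S> q  input=q r w v v w $  — match q
step 3: stack=$ w <S>  input=r w v v w $  — expand <S> -> <H>
step 4: stack=$ w <H>  input=r w v v w $  — expand <H> -> <B> v <H>
step 5: stack=$ w <H> v <B>  input=r w v v w $  — expand <B> -> r w
step 6: stack=$ w <H> v w r  input=r w v v w $  — match r
step 7: stack=$ w <H> v w  input=w v v w $  — match w
step 8: stack=$ w <H> v  input=v v w $  — match v
step 9: stack=$ w <H>  input=v w $  — expand <H> -> <B> v <H>
step 10: stack=$ w <H> v <B>  input=v w $  — expand <B> -> <K>
step 11: stack=$ w <H> v <K>  input=v w $  — expand <K> -> ε
step 12: stack=$ w <H> v  input=v w $  — match v
Stack after step 12: $ w <H> (top = <H>).

<H>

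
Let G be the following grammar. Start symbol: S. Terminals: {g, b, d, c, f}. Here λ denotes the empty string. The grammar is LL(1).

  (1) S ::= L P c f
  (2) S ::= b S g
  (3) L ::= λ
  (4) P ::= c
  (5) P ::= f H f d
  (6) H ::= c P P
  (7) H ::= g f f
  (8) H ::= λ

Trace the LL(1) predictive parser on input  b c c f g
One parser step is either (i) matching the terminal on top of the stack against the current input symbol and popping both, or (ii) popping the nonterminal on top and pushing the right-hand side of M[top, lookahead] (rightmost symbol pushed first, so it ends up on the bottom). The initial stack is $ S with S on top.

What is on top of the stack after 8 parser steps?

g

step 1: stack=$ S  input=b c c f g $  — expand S ::= b S g
step 2: stack=$ g S b  input=b c c f g $  — match b
step 3: stack=$ g S  input=c c f g $  — expand S ::= L P c f
step 4: stack=$ g f c P L  input=c c f g $  — expand L ::= λ
step 5: stack=$ g f c P  input=c c f g $  — expand P ::= c
step 6: stack=$ g f c c  input=c c f g $  — match c
step 7: stack=$ g f c  input=c f g $  — match c
step 8: stack=$ g f  input=f g $  — match f
Stack after step 8: $ g (top = g).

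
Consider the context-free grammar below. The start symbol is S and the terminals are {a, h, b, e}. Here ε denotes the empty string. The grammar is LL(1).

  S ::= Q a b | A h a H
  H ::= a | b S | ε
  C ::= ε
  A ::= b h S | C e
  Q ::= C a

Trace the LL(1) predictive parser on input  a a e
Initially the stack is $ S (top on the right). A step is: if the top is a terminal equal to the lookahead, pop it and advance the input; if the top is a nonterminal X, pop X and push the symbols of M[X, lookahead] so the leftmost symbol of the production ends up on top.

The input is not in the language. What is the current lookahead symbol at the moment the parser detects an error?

     Stack      Input    Action
  1  $ S        a a e $  expand S ::= Q a b
  2  $ b a Q    a a e $  expand Q ::= C a
  3  $ b a a C  a a e $  expand C ::= ε
  4  $ b a a    a a e $  match a
  5  $ b a      a e $    match a
  6  $ b        e $      error: top is terminal b but lookahead is e

e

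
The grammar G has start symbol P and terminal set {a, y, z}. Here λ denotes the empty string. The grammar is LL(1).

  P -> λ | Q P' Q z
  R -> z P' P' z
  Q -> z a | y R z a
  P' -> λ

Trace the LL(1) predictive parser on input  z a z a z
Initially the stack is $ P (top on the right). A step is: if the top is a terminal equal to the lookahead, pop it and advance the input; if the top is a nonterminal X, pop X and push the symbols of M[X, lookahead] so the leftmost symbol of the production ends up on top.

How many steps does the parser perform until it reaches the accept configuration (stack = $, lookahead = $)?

     Stack         Input        Action
  1  $ P           z a z a z $  expand P -> Q P' Q z
  2  $ z Q P' Q    z a z a z $  expand Q -> z a
  3  $ z Q P' a z  z a z a z $  match z
  4  $ z Q P' a    a z a z $    match a
  5  $ z Q P'      z a z $      expand P' -> λ
  6  $ z Q         z a z $      expand Q -> z a
  7  $ z a z       z a z $      match z
  8  $ z a         a z $        match a
  9  $ z           z $          match z
Accept reached after 9 steps.

9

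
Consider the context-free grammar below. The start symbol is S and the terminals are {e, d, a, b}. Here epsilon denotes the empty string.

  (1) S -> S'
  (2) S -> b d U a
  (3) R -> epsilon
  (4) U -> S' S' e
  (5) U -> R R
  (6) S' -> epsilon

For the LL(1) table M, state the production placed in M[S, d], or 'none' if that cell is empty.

none

FIRST(R) = {epsilon}
FIRST(S') = {epsilon}
FIRST(S) = {epsilon, b}  (via S')
FIRST(U) = {epsilon, e}  (via S' S' e, R R)
FOLLOW(S) includes $ since S is the start symbol.
FOLLOW(S): S appears on no right-hand side. Thus FOLLOW(S) = {$}.
For S -> S': FIRST(S') = {epsilon}, so it goes in M[S, t] for t ∈ {}; since epsilon ∈ FIRST, also for every t ∈ FOLLOW(S) = {$}.
For S -> b d U a: FIRST(b d U a) = {b}, so it goes in M[S, t] for t ∈ {b}.
None of these place a production in M[S, d].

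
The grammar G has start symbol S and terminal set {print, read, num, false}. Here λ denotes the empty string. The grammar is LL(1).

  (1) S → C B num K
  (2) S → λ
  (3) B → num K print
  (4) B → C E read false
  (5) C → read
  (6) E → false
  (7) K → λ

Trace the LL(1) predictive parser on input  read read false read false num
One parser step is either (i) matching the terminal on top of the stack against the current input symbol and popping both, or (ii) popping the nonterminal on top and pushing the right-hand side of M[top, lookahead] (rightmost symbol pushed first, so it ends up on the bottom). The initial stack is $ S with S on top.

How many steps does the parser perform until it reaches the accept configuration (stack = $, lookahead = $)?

12

step 1: stack=$ S  input=read read false read false num $  — expand S → C B num K
step 2: stack=$ K num B C  input=read read false read false num $  — expand C → read
step 3: stack=$ K num B read  input=read read false read false num $  — match read
step 4: stack=$ K num B  input=read false read false num $  — expand B → C E read false
step 5: stack=$ K num false read E C  input=read false read false num $  — expand C → read
step 6: stack=$ K num false read E read  input=read false read false num $  — match read
step 7: stack=$ K num false read E  input=false read false num $  — expand E → false
step 8: stack=$ K num false read false  input=false read false num $  — match false
step 9: stack=$ K num false read  input=read false num $  — match read
step 10: stack=$ K num false  input=false num $  — match false
step 11: stack=$ K num  input=num $  — match num
step 12: stack=$ K  input=$  — expand K → λ
Accept reached after 12 steps.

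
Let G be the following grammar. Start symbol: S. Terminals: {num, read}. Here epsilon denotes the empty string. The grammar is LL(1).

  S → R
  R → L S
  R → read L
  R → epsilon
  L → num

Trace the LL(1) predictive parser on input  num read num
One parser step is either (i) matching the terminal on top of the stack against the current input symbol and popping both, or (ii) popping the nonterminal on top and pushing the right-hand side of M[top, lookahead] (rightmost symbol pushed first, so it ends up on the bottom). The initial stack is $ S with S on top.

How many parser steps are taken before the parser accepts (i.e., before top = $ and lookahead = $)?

     Stack     Input           Action
  1  $ S       num read num $  expand S → R
  2  $ R       num read num $  expand R → L S
  3  $ S L     num read num $  expand L → num
  4  $ S num   num read num $  match num
  5  $ S       read num $      expand S → R
  6  $ R       read num $      expand R → read L
  7  $ L read  read num $      match read
  8  $ L       num $           expand L → num
  9  $ num     num $           match num
Accept reached after 9 steps.

9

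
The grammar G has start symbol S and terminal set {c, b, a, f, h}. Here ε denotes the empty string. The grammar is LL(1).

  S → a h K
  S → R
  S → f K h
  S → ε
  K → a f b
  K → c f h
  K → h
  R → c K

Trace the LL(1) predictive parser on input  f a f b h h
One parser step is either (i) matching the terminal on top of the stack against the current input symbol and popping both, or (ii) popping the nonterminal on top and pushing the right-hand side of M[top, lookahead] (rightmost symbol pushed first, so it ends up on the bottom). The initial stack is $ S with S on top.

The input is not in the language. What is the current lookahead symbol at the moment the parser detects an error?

     Stack      Input          Action
  1  $ S        f a f b h h $  expand S → f K h
  2  $ h K f    f a f b h h $  match f
  3  $ h K      a f b h h $    expand K → a f b
  4  $ h b f a  a f b h h $    match a
  5  $ h b f    f b h h $      match f
  6  $ h b      b h h $        match b
  7  $ h        h h $          match h
  8  $          h $            error: stack empty but input remains

h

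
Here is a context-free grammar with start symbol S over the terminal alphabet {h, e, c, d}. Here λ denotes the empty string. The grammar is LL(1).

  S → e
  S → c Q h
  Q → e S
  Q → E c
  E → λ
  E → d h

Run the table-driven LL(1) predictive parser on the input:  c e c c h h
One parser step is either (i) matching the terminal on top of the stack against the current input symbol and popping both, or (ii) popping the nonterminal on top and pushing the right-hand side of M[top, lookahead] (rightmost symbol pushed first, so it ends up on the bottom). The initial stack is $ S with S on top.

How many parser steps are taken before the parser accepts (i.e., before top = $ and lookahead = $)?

11

step 1: stack=$ S  input=c e c c h h $  — expand S → c Q h
step 2: stack=$ h Q c  input=c e c c h h $  — match c
step 3: stack=$ h Q  input=e c c h h $  — expand Q → e S
step 4: stack=$ h S e  input=e c c h h $  — match e
step 5: stack=$ h S  input=c c h h $  — expand S → c Q h
step 6: stack=$ h h Q c  input=c c h h $  — match c
step 7: stack=$ h h Q  input=c h h $  — expand Q → E c
step 8: stack=$ h h c E  input=c h h $  — expand E → λ
step 9: stack=$ h h c  input=c h h $  — match c
step 10: stack=$ h h  input=h h $  — match h
step 11: stack=$ h  input=h $  — match h
Accept reached after 11 steps.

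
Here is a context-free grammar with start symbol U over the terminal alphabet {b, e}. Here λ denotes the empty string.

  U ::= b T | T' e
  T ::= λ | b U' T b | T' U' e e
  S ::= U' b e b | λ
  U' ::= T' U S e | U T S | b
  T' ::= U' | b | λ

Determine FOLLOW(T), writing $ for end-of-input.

FIRST(U) = {b, e}  (via T' e)
FIRST(T) = {λ, b, e}  (via T' U' e e)
FIRST(S) = {λ, b, e}  (via U' b e b)
FIRST(U') = {b, e}  (via T' U S e, U T S)
FIRST(T') = {λ, b, e}  (via U')
FOLLOW(U) includes $ since U is the start symbol.
FOLLOW(T'): in U::=T' e, T' is followed by e with FIRST {e}; in T::=T' U' e e, T' is followed by U' e e with FIRST {b, e}; in U'::=T' U S e, T' is followed by U S e with FIRST {b, e}. Thus FOLLOW(T') = {b, e}.
FOLLOW(U'): in T::=b U' T b, U' is followed by T b with FIRST {b, e}; in T::=T' U' e e, U' is followed by e e with FIRST {e}; in S::=U' b e b, U' is followed by b e b with FIRST {b}; in T'::=U', the suffix after U' is empty, so FOLLOW(U') ⊇ FOLLOW(T') = {b, e}. Thus FOLLOW(U') = {b, e}.
FOLLOW(U): in U'::=T' U S e, U is followed by S e with FIRST {b, e}; in U'::=U T S, U is followed by T S with FIRST {λ, b, e}; in U'::=U T S, the suffix after U is nullable, so FOLLOW(U) ⊇ FOLLOW(U') = {b, e}. Thus FOLLOW(U) = {$, b, e}.
FOLLOW(T): in U::=b T, the suffix after T is empty, so FOLLOW(T) ⊇ FOLLOW(U) = {$, b, e}; in T::=b U' T b, T is followed by b with FIRST {b}; in U'::=U T S, T is followed by S with FIRST {λ, b, e}; in U'::=U T S, the suffix after T is nullable, so FOLLOW(T) ⊇ FOLLOW(U') = {b, e}. Thus FOLLOW(T) = {$, b, e}.
FOLLOW(S): in U'::=T' U S e, S is followed by e with FIRST {e}; in U'::=U T S, the suffix after S is empty, so FOLLOW(S) ⊇ FOLLOW(U') = {b, e}. Thus FOLLOW(S) = {b, e}.

{$, b, e}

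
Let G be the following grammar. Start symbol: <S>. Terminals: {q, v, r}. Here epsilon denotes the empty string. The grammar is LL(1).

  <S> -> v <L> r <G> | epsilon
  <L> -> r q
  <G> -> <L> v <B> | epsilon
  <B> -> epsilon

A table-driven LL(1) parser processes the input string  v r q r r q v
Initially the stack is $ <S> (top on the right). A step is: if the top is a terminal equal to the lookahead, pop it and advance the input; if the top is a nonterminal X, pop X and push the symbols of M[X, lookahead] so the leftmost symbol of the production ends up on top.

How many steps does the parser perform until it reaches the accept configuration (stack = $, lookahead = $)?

12

step 1: stack=$ <S>  input=v r q r r q v $  — expand <S> -> v <L> r <G>
step 2: stack=$ <G> r <L> v  input=v r q r r q v $  — match v
step 3: stack=$ <G> r <L>  input=r q r r q v $  — expand <L> -> r q
step 4: stack=$ <G> r q r  input=r q r r q v $  — match r
step 5: stack=$ <G> r q  input=q r r q v $  — match q
step 6: stack=$ <G> r  input=r r q v $  — match r
step 7: stack=$ <G>  input=r q v $  — expand <G> -> <L> v <B>
step 8: stack=$ <B> v <L>  input=r q v $  — expand <L> -> r q
step 9: stack=$ <B> v q r  input=r q v $  — match r
step 10: stack=$ <B> v q  input=q v $  — match q
step 11: stack=$ <B> v  input=v $  — match v
step 12: stack=$ <B>  input=$  — expand <B> -> epsilon
Accept reached after 12 steps.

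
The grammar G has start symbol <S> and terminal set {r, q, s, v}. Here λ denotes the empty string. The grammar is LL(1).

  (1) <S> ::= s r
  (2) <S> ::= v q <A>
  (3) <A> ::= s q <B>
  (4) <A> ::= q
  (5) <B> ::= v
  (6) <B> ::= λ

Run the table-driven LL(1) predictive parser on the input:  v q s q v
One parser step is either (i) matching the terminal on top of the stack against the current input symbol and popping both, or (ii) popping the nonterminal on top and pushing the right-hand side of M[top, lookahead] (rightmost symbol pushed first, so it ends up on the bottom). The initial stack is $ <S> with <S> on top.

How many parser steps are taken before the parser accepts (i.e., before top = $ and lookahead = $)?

8

step 1: stack=$ <S>  input=v q s q v $  — expand <S> ::= v q <A>
step 2: stack=$ <A> q v  input=v q s q v $  — match v
step 3: stack=$ <A> q  input=q s q v $  — match q
step 4: stack=$ <A>  input=s q v $  — expand <A> ::= s q <B>
step 5: stack=$ <B> q s  input=s q v $  — match s
step 6: stack=$ <B> q  input=q v $  — match q
step 7: stack=$ <B>  input=v $  — expand <B> ::= v
step 8: stack=$ v  input=v $  — match v
Accept reached after 8 steps.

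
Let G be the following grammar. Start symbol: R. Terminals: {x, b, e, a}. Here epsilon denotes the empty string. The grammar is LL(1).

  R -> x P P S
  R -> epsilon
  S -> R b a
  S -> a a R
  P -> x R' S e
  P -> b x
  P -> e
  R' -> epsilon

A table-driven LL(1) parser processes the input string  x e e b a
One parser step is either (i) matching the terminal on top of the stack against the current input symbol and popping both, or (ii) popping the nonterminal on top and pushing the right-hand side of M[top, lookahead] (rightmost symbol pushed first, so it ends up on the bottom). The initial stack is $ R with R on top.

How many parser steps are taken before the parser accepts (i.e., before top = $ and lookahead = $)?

      Stack      Input        Action
   1  $ R        x e e b a $  expand R -> x P P S
   2  $ S P P x  x e e b a $  match x
   3  $ S P P    e e b a $    expand P -> e
   4  $ S P e    e e b a $    match e
   5  $ S P      e b a $      expand P -> e
   6  $ S e      e b a $      match e
   7  $ S        b a $        expand S -> R b a
   8  $ a b R    b a $        expand R -> epsilon
   9  $ a b      b a $        match b
  10  $ a        a $          match a
Accept reached after 10 steps.

10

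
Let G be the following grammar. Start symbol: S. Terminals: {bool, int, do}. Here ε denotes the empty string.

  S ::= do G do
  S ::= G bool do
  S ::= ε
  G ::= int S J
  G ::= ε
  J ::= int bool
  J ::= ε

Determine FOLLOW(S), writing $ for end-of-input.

{$, bool, do, int}

FIRST(G) = {ε, int}
FIRST(J) = {ε, int}
FIRST(S) = {ε, bool, do, int}  (via G bool do)
FOLLOW(S) includes $ since S is the start symbol.
FOLLOW(G): in S::=do G do, G is followed by do with FIRST {do}; in S::=G bool do, G is followed by bool do with FIRST {bool}. Thus FOLLOW(G) = {bool, do}.
FOLLOW(S): in G::=int S J, S is followed by J with FIRST {ε, int}; in G::=int S J, the suffix after S is nullable, so FOLLOW(S) ⊇ FOLLOW(G) = {bool, do}. Thus FOLLOW(S) = {$, bool, do, int}.
FOLLOW(J): in G::=int S J, the suffix after J is empty, so FOLLOW(J) ⊇ FOLLOW(G) = {bool, do}. Thus FOLLOW(J) = {bool, do}.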